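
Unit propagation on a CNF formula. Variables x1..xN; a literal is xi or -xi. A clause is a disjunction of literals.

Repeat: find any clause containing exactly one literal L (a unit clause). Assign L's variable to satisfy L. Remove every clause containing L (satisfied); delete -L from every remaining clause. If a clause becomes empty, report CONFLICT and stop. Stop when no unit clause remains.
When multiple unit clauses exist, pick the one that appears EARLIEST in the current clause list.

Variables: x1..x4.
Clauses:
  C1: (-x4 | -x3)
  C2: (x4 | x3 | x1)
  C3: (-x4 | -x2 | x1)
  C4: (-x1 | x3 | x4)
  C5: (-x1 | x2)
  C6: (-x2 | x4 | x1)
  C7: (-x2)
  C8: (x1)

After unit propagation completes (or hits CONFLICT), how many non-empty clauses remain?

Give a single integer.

Answer: 2

Derivation:
unit clause [-2] forces x2=F; simplify:
  drop 2 from [-1, 2] -> [-1]
  satisfied 3 clause(s); 5 remain; assigned so far: [2]
unit clause [-1] forces x1=F; simplify:
  drop 1 from [4, 3, 1] -> [4, 3]
  drop 1 from [1] -> [] (empty!)
  satisfied 2 clause(s); 3 remain; assigned so far: [1, 2]
CONFLICT (empty clause)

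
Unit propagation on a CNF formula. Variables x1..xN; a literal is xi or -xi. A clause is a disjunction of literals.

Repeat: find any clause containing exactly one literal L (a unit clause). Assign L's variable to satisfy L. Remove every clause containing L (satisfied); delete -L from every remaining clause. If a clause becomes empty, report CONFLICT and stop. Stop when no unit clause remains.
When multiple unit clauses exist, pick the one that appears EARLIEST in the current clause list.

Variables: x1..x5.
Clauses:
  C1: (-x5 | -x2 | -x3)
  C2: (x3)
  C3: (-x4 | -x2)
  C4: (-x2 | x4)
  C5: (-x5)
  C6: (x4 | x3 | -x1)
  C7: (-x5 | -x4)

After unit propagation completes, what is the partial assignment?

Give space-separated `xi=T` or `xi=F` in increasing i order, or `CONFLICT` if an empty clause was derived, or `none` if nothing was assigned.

Answer: x3=T x5=F

Derivation:
unit clause [3] forces x3=T; simplify:
  drop -3 from [-5, -2, -3] -> [-5, -2]
  satisfied 2 clause(s); 5 remain; assigned so far: [3]
unit clause [-5] forces x5=F; simplify:
  satisfied 3 clause(s); 2 remain; assigned so far: [3, 5]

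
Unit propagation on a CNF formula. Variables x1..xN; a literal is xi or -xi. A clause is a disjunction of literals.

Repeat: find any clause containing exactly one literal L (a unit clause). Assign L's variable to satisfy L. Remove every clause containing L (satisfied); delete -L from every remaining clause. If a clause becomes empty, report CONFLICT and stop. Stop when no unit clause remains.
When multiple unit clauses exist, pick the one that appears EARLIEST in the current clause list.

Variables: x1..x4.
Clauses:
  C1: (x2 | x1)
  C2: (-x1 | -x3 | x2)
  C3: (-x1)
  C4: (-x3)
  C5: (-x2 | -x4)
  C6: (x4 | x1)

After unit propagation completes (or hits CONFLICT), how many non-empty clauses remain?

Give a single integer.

unit clause [-1] forces x1=F; simplify:
  drop 1 from [2, 1] -> [2]
  drop 1 from [4, 1] -> [4]
  satisfied 2 clause(s); 4 remain; assigned so far: [1]
unit clause [2] forces x2=T; simplify:
  drop -2 from [-2, -4] -> [-4]
  satisfied 1 clause(s); 3 remain; assigned so far: [1, 2]
unit clause [-3] forces x3=F; simplify:
  satisfied 1 clause(s); 2 remain; assigned so far: [1, 2, 3]
unit clause [-4] forces x4=F; simplify:
  drop 4 from [4] -> [] (empty!)
  satisfied 1 clause(s); 1 remain; assigned so far: [1, 2, 3, 4]
CONFLICT (empty clause)

Answer: 0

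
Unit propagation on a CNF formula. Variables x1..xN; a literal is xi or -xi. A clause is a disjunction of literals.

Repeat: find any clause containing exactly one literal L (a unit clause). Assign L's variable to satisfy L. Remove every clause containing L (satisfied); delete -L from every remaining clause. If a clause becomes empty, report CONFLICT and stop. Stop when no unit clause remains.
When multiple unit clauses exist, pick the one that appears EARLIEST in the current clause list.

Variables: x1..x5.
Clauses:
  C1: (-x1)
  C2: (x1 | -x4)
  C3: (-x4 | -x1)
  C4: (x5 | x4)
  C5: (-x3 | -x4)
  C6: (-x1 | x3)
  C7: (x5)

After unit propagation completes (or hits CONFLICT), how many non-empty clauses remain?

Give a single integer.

unit clause [-1] forces x1=F; simplify:
  drop 1 from [1, -4] -> [-4]
  satisfied 3 clause(s); 4 remain; assigned so far: [1]
unit clause [-4] forces x4=F; simplify:
  drop 4 from [5, 4] -> [5]
  satisfied 2 clause(s); 2 remain; assigned so far: [1, 4]
unit clause [5] forces x5=T; simplify:
  satisfied 2 clause(s); 0 remain; assigned so far: [1, 4, 5]

Answer: 0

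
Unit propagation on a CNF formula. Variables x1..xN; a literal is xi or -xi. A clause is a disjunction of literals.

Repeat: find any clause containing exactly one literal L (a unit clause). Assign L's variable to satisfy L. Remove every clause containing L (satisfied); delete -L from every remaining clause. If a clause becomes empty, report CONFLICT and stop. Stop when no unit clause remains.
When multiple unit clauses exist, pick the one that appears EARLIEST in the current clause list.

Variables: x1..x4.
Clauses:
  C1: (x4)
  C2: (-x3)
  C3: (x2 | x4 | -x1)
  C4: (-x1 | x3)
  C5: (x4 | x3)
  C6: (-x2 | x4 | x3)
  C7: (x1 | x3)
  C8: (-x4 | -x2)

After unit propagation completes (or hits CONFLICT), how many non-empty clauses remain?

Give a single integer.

Answer: 1

Derivation:
unit clause [4] forces x4=T; simplify:
  drop -4 from [-4, -2] -> [-2]
  satisfied 4 clause(s); 4 remain; assigned so far: [4]
unit clause [-3] forces x3=F; simplify:
  drop 3 from [-1, 3] -> [-1]
  drop 3 from [1, 3] -> [1]
  satisfied 1 clause(s); 3 remain; assigned so far: [3, 4]
unit clause [-1] forces x1=F; simplify:
  drop 1 from [1] -> [] (empty!)
  satisfied 1 clause(s); 2 remain; assigned so far: [1, 3, 4]
CONFLICT (empty clause)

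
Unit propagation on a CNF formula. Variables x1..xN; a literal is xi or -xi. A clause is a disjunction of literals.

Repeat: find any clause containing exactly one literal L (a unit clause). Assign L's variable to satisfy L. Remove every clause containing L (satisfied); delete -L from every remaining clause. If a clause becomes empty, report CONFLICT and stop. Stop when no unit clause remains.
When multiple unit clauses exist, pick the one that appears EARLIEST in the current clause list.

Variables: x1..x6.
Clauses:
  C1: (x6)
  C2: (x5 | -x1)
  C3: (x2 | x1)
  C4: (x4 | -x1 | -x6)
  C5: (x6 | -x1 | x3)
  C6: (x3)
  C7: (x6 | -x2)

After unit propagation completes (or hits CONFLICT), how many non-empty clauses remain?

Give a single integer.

unit clause [6] forces x6=T; simplify:
  drop -6 from [4, -1, -6] -> [4, -1]
  satisfied 3 clause(s); 4 remain; assigned so far: [6]
unit clause [3] forces x3=T; simplify:
  satisfied 1 clause(s); 3 remain; assigned so far: [3, 6]

Answer: 3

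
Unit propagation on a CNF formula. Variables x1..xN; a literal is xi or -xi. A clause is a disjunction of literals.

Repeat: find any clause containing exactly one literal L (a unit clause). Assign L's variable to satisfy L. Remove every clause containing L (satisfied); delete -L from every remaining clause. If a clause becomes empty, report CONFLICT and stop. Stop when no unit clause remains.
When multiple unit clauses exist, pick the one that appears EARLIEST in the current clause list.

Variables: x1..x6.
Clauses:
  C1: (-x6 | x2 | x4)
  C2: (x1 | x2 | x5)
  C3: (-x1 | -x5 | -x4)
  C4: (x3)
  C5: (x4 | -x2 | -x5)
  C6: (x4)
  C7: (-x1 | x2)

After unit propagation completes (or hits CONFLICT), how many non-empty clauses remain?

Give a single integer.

unit clause [3] forces x3=T; simplify:
  satisfied 1 clause(s); 6 remain; assigned so far: [3]
unit clause [4] forces x4=T; simplify:
  drop -4 from [-1, -5, -4] -> [-1, -5]
  satisfied 3 clause(s); 3 remain; assigned so far: [3, 4]

Answer: 3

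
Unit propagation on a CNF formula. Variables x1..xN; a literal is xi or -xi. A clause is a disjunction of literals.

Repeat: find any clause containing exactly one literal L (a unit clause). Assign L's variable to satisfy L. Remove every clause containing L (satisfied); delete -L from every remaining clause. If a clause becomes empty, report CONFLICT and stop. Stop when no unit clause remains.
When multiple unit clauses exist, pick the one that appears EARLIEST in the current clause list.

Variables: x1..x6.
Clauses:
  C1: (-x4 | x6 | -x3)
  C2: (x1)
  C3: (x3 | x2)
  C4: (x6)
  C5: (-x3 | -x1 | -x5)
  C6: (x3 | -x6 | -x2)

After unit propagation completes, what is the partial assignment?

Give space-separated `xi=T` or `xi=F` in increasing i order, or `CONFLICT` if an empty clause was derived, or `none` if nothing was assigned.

Answer: x1=T x6=T

Derivation:
unit clause [1] forces x1=T; simplify:
  drop -1 from [-3, -1, -5] -> [-3, -5]
  satisfied 1 clause(s); 5 remain; assigned so far: [1]
unit clause [6] forces x6=T; simplify:
  drop -6 from [3, -6, -2] -> [3, -2]
  satisfied 2 clause(s); 3 remain; assigned so far: [1, 6]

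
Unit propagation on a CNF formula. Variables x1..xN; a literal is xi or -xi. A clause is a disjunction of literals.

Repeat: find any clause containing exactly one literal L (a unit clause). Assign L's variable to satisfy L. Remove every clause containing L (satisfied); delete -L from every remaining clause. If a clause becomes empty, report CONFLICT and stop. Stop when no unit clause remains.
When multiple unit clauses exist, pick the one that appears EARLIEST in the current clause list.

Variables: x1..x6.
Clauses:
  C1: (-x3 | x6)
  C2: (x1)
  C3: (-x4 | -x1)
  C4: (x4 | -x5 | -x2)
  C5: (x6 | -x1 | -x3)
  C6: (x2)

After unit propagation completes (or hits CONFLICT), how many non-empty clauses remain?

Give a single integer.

Answer: 2

Derivation:
unit clause [1] forces x1=T; simplify:
  drop -1 from [-4, -1] -> [-4]
  drop -1 from [6, -1, -3] -> [6, -3]
  satisfied 1 clause(s); 5 remain; assigned so far: [1]
unit clause [-4] forces x4=F; simplify:
  drop 4 from [4, -5, -2] -> [-5, -2]
  satisfied 1 clause(s); 4 remain; assigned so far: [1, 4]
unit clause [2] forces x2=T; simplify:
  drop -2 from [-5, -2] -> [-5]
  satisfied 1 clause(s); 3 remain; assigned so far: [1, 2, 4]
unit clause [-5] forces x5=F; simplify:
  satisfied 1 clause(s); 2 remain; assigned so far: [1, 2, 4, 5]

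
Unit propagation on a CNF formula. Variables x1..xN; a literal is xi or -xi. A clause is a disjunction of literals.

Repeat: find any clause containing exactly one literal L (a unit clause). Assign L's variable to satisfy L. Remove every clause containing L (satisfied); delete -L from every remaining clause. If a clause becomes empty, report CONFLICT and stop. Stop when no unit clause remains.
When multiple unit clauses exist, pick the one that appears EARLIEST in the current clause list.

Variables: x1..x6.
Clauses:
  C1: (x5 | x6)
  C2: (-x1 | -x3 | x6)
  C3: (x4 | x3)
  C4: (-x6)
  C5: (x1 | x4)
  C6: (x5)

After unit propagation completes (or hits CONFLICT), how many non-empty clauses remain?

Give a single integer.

Answer: 3

Derivation:
unit clause [-6] forces x6=F; simplify:
  drop 6 from [5, 6] -> [5]
  drop 6 from [-1, -3, 6] -> [-1, -3]
  satisfied 1 clause(s); 5 remain; assigned so far: [6]
unit clause [5] forces x5=T; simplify:
  satisfied 2 clause(s); 3 remain; assigned so far: [5, 6]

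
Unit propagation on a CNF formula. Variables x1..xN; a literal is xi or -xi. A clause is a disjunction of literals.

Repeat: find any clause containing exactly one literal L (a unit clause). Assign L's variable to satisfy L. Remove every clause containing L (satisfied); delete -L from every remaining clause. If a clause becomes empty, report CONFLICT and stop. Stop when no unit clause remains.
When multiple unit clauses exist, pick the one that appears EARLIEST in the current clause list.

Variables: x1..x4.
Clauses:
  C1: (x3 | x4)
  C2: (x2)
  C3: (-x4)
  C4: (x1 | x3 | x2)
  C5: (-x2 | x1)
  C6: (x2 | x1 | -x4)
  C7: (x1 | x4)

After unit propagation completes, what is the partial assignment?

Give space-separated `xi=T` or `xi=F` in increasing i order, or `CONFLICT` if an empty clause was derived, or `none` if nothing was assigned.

Answer: x1=T x2=T x3=T x4=F

Derivation:
unit clause [2] forces x2=T; simplify:
  drop -2 from [-2, 1] -> [1]
  satisfied 3 clause(s); 4 remain; assigned so far: [2]
unit clause [-4] forces x4=F; simplify:
  drop 4 from [3, 4] -> [3]
  drop 4 from [1, 4] -> [1]
  satisfied 1 clause(s); 3 remain; assigned so far: [2, 4]
unit clause [3] forces x3=T; simplify:
  satisfied 1 clause(s); 2 remain; assigned so far: [2, 3, 4]
unit clause [1] forces x1=T; simplify:
  satisfied 2 clause(s); 0 remain; assigned so far: [1, 2, 3, 4]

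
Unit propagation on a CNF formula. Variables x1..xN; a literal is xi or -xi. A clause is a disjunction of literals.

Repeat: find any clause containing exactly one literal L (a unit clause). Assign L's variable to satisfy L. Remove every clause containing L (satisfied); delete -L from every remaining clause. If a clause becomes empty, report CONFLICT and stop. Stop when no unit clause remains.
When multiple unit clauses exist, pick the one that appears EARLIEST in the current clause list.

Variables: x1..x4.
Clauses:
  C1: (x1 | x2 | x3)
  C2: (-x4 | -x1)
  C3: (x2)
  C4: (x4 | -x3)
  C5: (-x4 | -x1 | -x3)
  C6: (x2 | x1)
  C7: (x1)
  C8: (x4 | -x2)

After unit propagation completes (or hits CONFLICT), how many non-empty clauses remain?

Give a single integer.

unit clause [2] forces x2=T; simplify:
  drop -2 from [4, -2] -> [4]
  satisfied 3 clause(s); 5 remain; assigned so far: [2]
unit clause [1] forces x1=T; simplify:
  drop -1 from [-4, -1] -> [-4]
  drop -1 from [-4, -1, -3] -> [-4, -3]
  satisfied 1 clause(s); 4 remain; assigned so far: [1, 2]
unit clause [-4] forces x4=F; simplify:
  drop 4 from [4, -3] -> [-3]
  drop 4 from [4] -> [] (empty!)
  satisfied 2 clause(s); 2 remain; assigned so far: [1, 2, 4]
CONFLICT (empty clause)

Answer: 1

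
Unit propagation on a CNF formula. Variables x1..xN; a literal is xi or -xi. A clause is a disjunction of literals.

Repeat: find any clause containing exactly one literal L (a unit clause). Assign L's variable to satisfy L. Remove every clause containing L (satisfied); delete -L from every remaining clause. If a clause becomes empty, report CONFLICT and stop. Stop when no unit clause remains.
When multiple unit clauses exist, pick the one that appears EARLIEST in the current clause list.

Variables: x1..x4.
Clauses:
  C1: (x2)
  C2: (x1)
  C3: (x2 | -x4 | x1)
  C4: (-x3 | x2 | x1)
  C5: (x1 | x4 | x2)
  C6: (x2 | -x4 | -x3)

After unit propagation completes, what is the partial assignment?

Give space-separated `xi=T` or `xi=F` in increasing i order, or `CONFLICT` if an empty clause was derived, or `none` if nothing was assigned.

Answer: x1=T x2=T

Derivation:
unit clause [2] forces x2=T; simplify:
  satisfied 5 clause(s); 1 remain; assigned so far: [2]
unit clause [1] forces x1=T; simplify:
  satisfied 1 clause(s); 0 remain; assigned so far: [1, 2]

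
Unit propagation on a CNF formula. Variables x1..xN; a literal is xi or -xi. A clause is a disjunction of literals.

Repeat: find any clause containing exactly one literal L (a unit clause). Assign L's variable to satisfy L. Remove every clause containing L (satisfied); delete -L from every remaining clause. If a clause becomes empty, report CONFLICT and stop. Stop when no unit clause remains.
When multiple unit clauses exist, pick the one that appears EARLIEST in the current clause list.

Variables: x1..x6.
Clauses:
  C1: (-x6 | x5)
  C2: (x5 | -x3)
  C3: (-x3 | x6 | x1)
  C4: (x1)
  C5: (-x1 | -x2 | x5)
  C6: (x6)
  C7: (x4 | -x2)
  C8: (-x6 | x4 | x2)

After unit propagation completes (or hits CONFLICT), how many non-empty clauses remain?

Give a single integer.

unit clause [1] forces x1=T; simplify:
  drop -1 from [-1, -2, 5] -> [-2, 5]
  satisfied 2 clause(s); 6 remain; assigned so far: [1]
unit clause [6] forces x6=T; simplify:
  drop -6 from [-6, 5] -> [5]
  drop -6 from [-6, 4, 2] -> [4, 2]
  satisfied 1 clause(s); 5 remain; assigned so far: [1, 6]
unit clause [5] forces x5=T; simplify:
  satisfied 3 clause(s); 2 remain; assigned so far: [1, 5, 6]

Answer: 2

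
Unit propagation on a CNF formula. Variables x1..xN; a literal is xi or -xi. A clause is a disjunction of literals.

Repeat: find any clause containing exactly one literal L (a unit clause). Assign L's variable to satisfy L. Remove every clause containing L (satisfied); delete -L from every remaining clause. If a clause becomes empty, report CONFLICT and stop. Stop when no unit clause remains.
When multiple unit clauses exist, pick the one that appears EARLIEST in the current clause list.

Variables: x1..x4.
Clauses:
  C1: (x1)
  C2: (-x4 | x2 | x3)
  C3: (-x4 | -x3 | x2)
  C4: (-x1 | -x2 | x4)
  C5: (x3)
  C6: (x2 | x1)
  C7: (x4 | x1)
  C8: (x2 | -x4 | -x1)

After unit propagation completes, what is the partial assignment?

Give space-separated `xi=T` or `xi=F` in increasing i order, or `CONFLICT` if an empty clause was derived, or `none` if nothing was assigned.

unit clause [1] forces x1=T; simplify:
  drop -1 from [-1, -2, 4] -> [-2, 4]
  drop -1 from [2, -4, -1] -> [2, -4]
  satisfied 3 clause(s); 5 remain; assigned so far: [1]
unit clause [3] forces x3=T; simplify:
  drop -3 from [-4, -3, 2] -> [-4, 2]
  satisfied 2 clause(s); 3 remain; assigned so far: [1, 3]

Answer: x1=T x3=T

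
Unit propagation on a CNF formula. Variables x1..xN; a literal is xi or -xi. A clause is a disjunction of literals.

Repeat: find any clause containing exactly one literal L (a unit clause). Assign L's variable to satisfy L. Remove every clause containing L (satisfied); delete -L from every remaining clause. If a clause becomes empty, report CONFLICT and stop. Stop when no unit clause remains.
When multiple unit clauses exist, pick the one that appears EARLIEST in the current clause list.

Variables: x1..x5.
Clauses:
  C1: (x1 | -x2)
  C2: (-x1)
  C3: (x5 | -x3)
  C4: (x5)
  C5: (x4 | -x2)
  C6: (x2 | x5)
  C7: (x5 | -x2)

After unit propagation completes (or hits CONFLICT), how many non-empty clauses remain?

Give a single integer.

Answer: 0

Derivation:
unit clause [-1] forces x1=F; simplify:
  drop 1 from [1, -2] -> [-2]
  satisfied 1 clause(s); 6 remain; assigned so far: [1]
unit clause [-2] forces x2=F; simplify:
  drop 2 from [2, 5] -> [5]
  satisfied 3 clause(s); 3 remain; assigned so far: [1, 2]
unit clause [5] forces x5=T; simplify:
  satisfied 3 clause(s); 0 remain; assigned so far: [1, 2, 5]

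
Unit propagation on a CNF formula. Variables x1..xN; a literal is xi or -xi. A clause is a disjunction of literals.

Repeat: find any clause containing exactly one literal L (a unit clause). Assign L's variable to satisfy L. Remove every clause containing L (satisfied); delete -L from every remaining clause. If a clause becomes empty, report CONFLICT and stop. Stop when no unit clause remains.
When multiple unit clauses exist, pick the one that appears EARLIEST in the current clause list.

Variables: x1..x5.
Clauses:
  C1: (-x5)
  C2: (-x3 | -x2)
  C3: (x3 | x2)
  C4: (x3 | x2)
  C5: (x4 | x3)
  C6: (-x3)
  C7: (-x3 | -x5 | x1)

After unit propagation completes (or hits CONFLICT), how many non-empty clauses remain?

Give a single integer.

unit clause [-5] forces x5=F; simplify:
  satisfied 2 clause(s); 5 remain; assigned so far: [5]
unit clause [-3] forces x3=F; simplify:
  drop 3 from [3, 2] -> [2]
  drop 3 from [3, 2] -> [2]
  drop 3 from [4, 3] -> [4]
  satisfied 2 clause(s); 3 remain; assigned so far: [3, 5]
unit clause [2] forces x2=T; simplify:
  satisfied 2 clause(s); 1 remain; assigned so far: [2, 3, 5]
unit clause [4] forces x4=T; simplify:
  satisfied 1 clause(s); 0 remain; assigned so far: [2, 3, 4, 5]

Answer: 0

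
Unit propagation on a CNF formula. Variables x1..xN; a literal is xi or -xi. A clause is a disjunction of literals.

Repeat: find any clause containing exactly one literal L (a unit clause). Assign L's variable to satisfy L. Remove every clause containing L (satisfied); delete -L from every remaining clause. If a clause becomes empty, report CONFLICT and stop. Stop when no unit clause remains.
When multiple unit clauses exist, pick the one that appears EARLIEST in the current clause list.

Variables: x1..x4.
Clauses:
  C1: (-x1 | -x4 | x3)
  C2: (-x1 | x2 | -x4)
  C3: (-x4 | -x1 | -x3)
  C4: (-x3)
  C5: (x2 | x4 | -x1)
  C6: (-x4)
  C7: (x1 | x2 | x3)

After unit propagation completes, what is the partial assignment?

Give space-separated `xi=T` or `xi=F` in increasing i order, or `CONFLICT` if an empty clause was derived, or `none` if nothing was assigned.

unit clause [-3] forces x3=F; simplify:
  drop 3 from [-1, -4, 3] -> [-1, -4]
  drop 3 from [1, 2, 3] -> [1, 2]
  satisfied 2 clause(s); 5 remain; assigned so far: [3]
unit clause [-4] forces x4=F; simplify:
  drop 4 from [2, 4, -1] -> [2, -1]
  satisfied 3 clause(s); 2 remain; assigned so far: [3, 4]

Answer: x3=F x4=F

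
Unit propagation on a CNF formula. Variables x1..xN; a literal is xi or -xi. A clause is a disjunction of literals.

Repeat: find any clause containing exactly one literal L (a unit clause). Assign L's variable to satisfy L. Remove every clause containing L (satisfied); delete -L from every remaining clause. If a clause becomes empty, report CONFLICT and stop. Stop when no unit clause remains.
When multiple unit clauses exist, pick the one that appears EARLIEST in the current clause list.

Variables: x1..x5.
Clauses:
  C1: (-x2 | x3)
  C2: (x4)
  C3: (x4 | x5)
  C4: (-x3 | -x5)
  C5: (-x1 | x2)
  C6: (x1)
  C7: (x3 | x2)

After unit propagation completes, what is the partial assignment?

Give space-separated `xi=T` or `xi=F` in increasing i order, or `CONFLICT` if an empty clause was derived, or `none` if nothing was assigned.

unit clause [4] forces x4=T; simplify:
  satisfied 2 clause(s); 5 remain; assigned so far: [4]
unit clause [1] forces x1=T; simplify:
  drop -1 from [-1, 2] -> [2]
  satisfied 1 clause(s); 4 remain; assigned so far: [1, 4]
unit clause [2] forces x2=T; simplify:
  drop -2 from [-2, 3] -> [3]
  satisfied 2 clause(s); 2 remain; assigned so far: [1, 2, 4]
unit clause [3] forces x3=T; simplify:
  drop -3 from [-3, -5] -> [-5]
  satisfied 1 clause(s); 1 remain; assigned so far: [1, 2, 3, 4]
unit clause [-5] forces x5=F; simplify:
  satisfied 1 clause(s); 0 remain; assigned so far: [1, 2, 3, 4, 5]

Answer: x1=T x2=T x3=T x4=T x5=F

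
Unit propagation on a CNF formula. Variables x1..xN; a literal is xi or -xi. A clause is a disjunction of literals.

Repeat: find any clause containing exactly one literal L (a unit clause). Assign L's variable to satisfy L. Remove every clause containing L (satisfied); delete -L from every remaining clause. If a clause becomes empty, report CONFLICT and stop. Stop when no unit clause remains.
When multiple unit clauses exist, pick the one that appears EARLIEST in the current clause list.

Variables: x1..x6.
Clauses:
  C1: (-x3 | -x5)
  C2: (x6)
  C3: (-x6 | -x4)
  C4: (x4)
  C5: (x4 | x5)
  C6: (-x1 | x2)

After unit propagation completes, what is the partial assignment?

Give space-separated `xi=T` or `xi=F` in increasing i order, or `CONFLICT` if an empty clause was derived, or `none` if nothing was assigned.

Answer: CONFLICT

Derivation:
unit clause [6] forces x6=T; simplify:
  drop -6 from [-6, -4] -> [-4]
  satisfied 1 clause(s); 5 remain; assigned so far: [6]
unit clause [-4] forces x4=F; simplify:
  drop 4 from [4] -> [] (empty!)
  drop 4 from [4, 5] -> [5]
  satisfied 1 clause(s); 4 remain; assigned so far: [4, 6]
CONFLICT (empty clause)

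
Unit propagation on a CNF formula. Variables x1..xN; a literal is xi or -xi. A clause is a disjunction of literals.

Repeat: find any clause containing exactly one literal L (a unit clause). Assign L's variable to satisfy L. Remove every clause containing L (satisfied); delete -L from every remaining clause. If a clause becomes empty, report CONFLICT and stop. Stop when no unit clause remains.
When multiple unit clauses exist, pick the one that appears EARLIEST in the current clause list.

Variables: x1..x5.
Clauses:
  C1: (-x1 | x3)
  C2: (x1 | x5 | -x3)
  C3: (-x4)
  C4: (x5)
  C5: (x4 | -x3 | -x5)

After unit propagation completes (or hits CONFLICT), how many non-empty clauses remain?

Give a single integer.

Answer: 0

Derivation:
unit clause [-4] forces x4=F; simplify:
  drop 4 from [4, -3, -5] -> [-3, -5]
  satisfied 1 clause(s); 4 remain; assigned so far: [4]
unit clause [5] forces x5=T; simplify:
  drop -5 from [-3, -5] -> [-3]
  satisfied 2 clause(s); 2 remain; assigned so far: [4, 5]
unit clause [-3] forces x3=F; simplify:
  drop 3 from [-1, 3] -> [-1]
  satisfied 1 clause(s); 1 remain; assigned so far: [3, 4, 5]
unit clause [-1] forces x1=F; simplify:
  satisfied 1 clause(s); 0 remain; assigned so far: [1, 3, 4, 5]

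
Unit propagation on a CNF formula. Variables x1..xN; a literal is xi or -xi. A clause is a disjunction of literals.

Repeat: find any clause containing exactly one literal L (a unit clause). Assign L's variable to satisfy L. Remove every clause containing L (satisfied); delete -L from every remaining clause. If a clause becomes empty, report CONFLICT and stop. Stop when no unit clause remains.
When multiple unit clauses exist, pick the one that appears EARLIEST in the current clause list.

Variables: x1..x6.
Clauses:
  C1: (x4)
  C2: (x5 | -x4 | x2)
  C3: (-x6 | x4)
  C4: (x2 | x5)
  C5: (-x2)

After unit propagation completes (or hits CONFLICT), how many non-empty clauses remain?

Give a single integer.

Answer: 0

Derivation:
unit clause [4] forces x4=T; simplify:
  drop -4 from [5, -4, 2] -> [5, 2]
  satisfied 2 clause(s); 3 remain; assigned so far: [4]
unit clause [-2] forces x2=F; simplify:
  drop 2 from [5, 2] -> [5]
  drop 2 from [2, 5] -> [5]
  satisfied 1 clause(s); 2 remain; assigned so far: [2, 4]
unit clause [5] forces x5=T; simplify:
  satisfied 2 clause(s); 0 remain; assigned so far: [2, 4, 5]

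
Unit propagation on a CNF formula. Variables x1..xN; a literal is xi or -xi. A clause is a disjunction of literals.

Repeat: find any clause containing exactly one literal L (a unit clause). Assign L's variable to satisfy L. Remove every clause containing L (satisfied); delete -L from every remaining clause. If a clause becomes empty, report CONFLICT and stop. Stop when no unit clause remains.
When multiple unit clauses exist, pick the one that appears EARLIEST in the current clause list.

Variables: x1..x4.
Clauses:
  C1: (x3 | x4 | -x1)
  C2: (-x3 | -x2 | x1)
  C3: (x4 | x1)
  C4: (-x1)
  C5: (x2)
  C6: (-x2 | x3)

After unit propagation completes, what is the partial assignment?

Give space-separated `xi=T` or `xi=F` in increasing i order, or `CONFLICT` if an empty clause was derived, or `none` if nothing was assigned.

unit clause [-1] forces x1=F; simplify:
  drop 1 from [-3, -2, 1] -> [-3, -2]
  drop 1 from [4, 1] -> [4]
  satisfied 2 clause(s); 4 remain; assigned so far: [1]
unit clause [4] forces x4=T; simplify:
  satisfied 1 clause(s); 3 remain; assigned so far: [1, 4]
unit clause [2] forces x2=T; simplify:
  drop -2 from [-3, -2] -> [-3]
  drop -2 from [-2, 3] -> [3]
  satisfied 1 clause(s); 2 remain; assigned so far: [1, 2, 4]
unit clause [-3] forces x3=F; simplify:
  drop 3 from [3] -> [] (empty!)
  satisfied 1 clause(s); 1 remain; assigned so far: [1, 2, 3, 4]
CONFLICT (empty clause)

Answer: CONFLICT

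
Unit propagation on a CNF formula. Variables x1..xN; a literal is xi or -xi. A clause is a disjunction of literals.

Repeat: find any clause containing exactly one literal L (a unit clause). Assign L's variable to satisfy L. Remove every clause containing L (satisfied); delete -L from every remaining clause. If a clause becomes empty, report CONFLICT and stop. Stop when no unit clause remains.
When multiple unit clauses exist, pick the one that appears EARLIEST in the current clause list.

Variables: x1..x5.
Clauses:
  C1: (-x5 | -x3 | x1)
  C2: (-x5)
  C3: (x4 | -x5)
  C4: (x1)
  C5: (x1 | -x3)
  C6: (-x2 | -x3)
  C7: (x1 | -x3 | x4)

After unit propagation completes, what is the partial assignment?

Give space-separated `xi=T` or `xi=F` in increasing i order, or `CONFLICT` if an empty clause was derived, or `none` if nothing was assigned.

unit clause [-5] forces x5=F; simplify:
  satisfied 3 clause(s); 4 remain; assigned so far: [5]
unit clause [1] forces x1=T; simplify:
  satisfied 3 clause(s); 1 remain; assigned so far: [1, 5]

Answer: x1=T x5=F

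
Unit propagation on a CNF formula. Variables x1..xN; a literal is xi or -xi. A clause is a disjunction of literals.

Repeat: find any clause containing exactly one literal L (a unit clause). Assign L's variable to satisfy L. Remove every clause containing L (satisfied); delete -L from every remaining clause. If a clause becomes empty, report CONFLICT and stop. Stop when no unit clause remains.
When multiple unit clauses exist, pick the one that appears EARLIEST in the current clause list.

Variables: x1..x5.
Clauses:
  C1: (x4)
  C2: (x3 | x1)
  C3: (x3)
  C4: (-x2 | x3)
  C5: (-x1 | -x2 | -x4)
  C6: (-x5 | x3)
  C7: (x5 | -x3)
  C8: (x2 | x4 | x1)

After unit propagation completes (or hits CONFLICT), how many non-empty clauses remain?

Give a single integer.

Answer: 1

Derivation:
unit clause [4] forces x4=T; simplify:
  drop -4 from [-1, -2, -4] -> [-1, -2]
  satisfied 2 clause(s); 6 remain; assigned so far: [4]
unit clause [3] forces x3=T; simplify:
  drop -3 from [5, -3] -> [5]
  satisfied 4 clause(s); 2 remain; assigned so far: [3, 4]
unit clause [5] forces x5=T; simplify:
  satisfied 1 clause(s); 1 remain; assigned so far: [3, 4, 5]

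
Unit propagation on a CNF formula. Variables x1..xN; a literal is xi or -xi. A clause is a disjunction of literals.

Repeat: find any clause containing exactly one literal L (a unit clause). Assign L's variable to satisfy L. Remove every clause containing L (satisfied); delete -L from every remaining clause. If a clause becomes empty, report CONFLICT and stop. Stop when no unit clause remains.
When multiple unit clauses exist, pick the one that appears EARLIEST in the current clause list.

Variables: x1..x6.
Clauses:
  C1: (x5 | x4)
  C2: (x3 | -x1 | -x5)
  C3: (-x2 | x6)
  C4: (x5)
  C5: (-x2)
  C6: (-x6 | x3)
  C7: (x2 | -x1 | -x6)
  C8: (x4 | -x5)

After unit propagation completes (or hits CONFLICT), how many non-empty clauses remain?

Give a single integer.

Answer: 3

Derivation:
unit clause [5] forces x5=T; simplify:
  drop -5 from [3, -1, -5] -> [3, -1]
  drop -5 from [4, -5] -> [4]
  satisfied 2 clause(s); 6 remain; assigned so far: [5]
unit clause [-2] forces x2=F; simplify:
  drop 2 from [2, -1, -6] -> [-1, -6]
  satisfied 2 clause(s); 4 remain; assigned so far: [2, 5]
unit clause [4] forces x4=T; simplify:
  satisfied 1 clause(s); 3 remain; assigned so far: [2, 4, 5]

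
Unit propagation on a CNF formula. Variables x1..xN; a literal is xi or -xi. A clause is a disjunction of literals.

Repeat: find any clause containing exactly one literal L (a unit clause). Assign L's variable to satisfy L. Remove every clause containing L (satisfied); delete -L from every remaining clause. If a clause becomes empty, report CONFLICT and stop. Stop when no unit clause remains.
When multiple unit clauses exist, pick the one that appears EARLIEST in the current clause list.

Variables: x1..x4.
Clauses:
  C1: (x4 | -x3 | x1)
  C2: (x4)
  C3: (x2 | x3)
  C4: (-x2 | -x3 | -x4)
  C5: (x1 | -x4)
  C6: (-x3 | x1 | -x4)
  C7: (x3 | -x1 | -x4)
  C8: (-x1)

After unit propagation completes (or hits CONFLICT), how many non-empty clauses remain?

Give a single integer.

Answer: 3

Derivation:
unit clause [4] forces x4=T; simplify:
  drop -4 from [-2, -3, -4] -> [-2, -3]
  drop -4 from [1, -4] -> [1]
  drop -4 from [-3, 1, -4] -> [-3, 1]
  drop -4 from [3, -1, -4] -> [3, -1]
  satisfied 2 clause(s); 6 remain; assigned so far: [4]
unit clause [1] forces x1=T; simplify:
  drop -1 from [3, -1] -> [3]
  drop -1 from [-1] -> [] (empty!)
  satisfied 2 clause(s); 4 remain; assigned so far: [1, 4]
CONFLICT (empty clause)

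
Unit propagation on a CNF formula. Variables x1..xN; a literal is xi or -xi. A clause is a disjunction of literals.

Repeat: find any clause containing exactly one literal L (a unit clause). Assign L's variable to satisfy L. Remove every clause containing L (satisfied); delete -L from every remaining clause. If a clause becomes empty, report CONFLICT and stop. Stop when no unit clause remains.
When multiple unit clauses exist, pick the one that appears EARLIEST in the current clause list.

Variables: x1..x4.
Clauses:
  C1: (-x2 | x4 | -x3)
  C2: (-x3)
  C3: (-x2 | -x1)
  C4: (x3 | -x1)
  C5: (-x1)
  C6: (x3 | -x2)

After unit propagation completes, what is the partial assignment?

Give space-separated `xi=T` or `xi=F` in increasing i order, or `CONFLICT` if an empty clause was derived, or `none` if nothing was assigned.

unit clause [-3] forces x3=F; simplify:
  drop 3 from [3, -1] -> [-1]
  drop 3 from [3, -2] -> [-2]
  satisfied 2 clause(s); 4 remain; assigned so far: [3]
unit clause [-1] forces x1=F; simplify:
  satisfied 3 clause(s); 1 remain; assigned so far: [1, 3]
unit clause [-2] forces x2=F; simplify:
  satisfied 1 clause(s); 0 remain; assigned so far: [1, 2, 3]

Answer: x1=F x2=F x3=F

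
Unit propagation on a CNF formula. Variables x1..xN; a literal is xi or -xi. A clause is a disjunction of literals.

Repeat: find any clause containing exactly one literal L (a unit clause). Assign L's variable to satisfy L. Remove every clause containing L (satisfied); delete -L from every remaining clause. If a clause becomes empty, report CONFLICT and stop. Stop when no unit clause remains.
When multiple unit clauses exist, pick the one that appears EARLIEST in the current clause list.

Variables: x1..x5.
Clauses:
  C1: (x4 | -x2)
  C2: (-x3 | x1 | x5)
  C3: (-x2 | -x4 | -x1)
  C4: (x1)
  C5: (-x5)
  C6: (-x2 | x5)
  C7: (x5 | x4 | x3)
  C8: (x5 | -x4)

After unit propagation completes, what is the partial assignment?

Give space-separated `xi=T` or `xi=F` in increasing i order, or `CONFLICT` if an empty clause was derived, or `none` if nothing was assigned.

unit clause [1] forces x1=T; simplify:
  drop -1 from [-2, -4, -1] -> [-2, -4]
  satisfied 2 clause(s); 6 remain; assigned so far: [1]
unit clause [-5] forces x5=F; simplify:
  drop 5 from [-2, 5] -> [-2]
  drop 5 from [5, 4, 3] -> [4, 3]
  drop 5 from [5, -4] -> [-4]
  satisfied 1 clause(s); 5 remain; assigned so far: [1, 5]
unit clause [-2] forces x2=F; simplify:
  satisfied 3 clause(s); 2 remain; assigned so far: [1, 2, 5]
unit clause [-4] forces x4=F; simplify:
  drop 4 from [4, 3] -> [3]
  satisfied 1 clause(s); 1 remain; assigned so far: [1, 2, 4, 5]
unit clause [3] forces x3=T; simplify:
  satisfied 1 clause(s); 0 remain; assigned so far: [1, 2, 3, 4, 5]

Answer: x1=T x2=F x3=T x4=F x5=F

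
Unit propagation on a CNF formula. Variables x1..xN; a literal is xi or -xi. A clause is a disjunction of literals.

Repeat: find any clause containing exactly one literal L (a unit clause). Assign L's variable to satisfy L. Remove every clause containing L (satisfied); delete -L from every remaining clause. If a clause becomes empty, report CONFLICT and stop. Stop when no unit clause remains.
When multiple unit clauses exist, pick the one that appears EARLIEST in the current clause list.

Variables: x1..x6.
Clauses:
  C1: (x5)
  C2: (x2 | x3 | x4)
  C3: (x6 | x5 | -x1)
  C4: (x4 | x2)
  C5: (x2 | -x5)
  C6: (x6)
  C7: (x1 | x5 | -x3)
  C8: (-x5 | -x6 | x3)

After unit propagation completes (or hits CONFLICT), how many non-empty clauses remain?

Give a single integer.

Answer: 0

Derivation:
unit clause [5] forces x5=T; simplify:
  drop -5 from [2, -5] -> [2]
  drop -5 from [-5, -6, 3] -> [-6, 3]
  satisfied 3 clause(s); 5 remain; assigned so far: [5]
unit clause [2] forces x2=T; simplify:
  satisfied 3 clause(s); 2 remain; assigned so far: [2, 5]
unit clause [6] forces x6=T; simplify:
  drop -6 from [-6, 3] -> [3]
  satisfied 1 clause(s); 1 remain; assigned so far: [2, 5, 6]
unit clause [3] forces x3=T; simplify:
  satisfied 1 clause(s); 0 remain; assigned so far: [2, 3, 5, 6]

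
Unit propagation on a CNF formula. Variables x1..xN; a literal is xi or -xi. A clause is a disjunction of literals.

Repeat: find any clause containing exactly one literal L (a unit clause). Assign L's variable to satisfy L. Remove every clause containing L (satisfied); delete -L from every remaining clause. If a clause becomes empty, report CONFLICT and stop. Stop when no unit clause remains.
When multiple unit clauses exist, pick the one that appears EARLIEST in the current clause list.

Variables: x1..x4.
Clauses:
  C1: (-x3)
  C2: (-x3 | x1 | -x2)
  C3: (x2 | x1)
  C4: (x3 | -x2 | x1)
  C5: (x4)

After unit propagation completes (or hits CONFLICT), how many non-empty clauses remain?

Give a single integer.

unit clause [-3] forces x3=F; simplify:
  drop 3 from [3, -2, 1] -> [-2, 1]
  satisfied 2 clause(s); 3 remain; assigned so far: [3]
unit clause [4] forces x4=T; simplify:
  satisfied 1 clause(s); 2 remain; assigned so far: [3, 4]

Answer: 2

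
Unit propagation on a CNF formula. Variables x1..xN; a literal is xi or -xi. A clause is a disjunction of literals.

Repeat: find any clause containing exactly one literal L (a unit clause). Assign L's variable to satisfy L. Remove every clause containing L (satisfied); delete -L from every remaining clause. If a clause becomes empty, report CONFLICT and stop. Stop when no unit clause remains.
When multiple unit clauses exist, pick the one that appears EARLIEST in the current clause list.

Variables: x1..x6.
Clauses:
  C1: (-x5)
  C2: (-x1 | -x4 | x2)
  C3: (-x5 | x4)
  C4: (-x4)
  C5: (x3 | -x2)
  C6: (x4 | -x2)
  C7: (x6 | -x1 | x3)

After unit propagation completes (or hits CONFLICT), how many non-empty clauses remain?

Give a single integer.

Answer: 1

Derivation:
unit clause [-5] forces x5=F; simplify:
  satisfied 2 clause(s); 5 remain; assigned so far: [5]
unit clause [-4] forces x4=F; simplify:
  drop 4 from [4, -2] -> [-2]
  satisfied 2 clause(s); 3 remain; assigned so far: [4, 5]
unit clause [-2] forces x2=F; simplify:
  satisfied 2 clause(s); 1 remain; assigned so far: [2, 4, 5]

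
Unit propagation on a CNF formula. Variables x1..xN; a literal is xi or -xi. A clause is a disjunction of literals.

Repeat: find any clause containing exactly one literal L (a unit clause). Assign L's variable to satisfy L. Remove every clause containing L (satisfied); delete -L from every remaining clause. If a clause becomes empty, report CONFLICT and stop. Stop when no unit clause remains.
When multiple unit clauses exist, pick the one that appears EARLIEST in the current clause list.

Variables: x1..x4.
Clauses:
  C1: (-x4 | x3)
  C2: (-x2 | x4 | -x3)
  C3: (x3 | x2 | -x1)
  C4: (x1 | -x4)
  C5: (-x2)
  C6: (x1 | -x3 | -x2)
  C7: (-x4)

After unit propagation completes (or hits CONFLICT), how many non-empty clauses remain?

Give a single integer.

Answer: 1

Derivation:
unit clause [-2] forces x2=F; simplify:
  drop 2 from [3, 2, -1] -> [3, -1]
  satisfied 3 clause(s); 4 remain; assigned so far: [2]
unit clause [-4] forces x4=F; simplify:
  satisfied 3 clause(s); 1 remain; assigned so far: [2, 4]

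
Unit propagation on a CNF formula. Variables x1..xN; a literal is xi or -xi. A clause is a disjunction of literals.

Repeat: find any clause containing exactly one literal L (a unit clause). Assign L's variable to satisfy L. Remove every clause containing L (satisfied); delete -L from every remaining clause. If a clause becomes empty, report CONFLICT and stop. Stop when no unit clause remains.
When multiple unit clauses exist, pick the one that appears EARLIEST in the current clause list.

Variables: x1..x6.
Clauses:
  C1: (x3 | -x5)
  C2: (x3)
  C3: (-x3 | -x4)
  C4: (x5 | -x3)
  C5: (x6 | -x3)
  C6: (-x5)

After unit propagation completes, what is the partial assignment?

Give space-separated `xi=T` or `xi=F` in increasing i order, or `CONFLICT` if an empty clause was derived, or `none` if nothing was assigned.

Answer: CONFLICT

Derivation:
unit clause [3] forces x3=T; simplify:
  drop -3 from [-3, -4] -> [-4]
  drop -3 from [5, -3] -> [5]
  drop -3 from [6, -3] -> [6]
  satisfied 2 clause(s); 4 remain; assigned so far: [3]
unit clause [-4] forces x4=F; simplify:
  satisfied 1 clause(s); 3 remain; assigned so far: [3, 4]
unit clause [5] forces x5=T; simplify:
  drop -5 from [-5] -> [] (empty!)
  satisfied 1 clause(s); 2 remain; assigned so far: [3, 4, 5]
CONFLICT (empty clause)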